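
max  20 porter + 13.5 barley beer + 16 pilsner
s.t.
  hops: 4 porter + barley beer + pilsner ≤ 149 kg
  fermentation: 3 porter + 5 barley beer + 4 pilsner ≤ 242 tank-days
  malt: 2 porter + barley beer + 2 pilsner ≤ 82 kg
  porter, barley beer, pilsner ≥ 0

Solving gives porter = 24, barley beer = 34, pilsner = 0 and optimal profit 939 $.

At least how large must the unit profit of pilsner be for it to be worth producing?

21

Check each constraint at x*: hops 130/149 (slack 19); fermentation 242/242 (tight); malt 82/82 (tight).
By complementary slackness, y = 0 for the non-binding constraint.
The binding rows give the dual system: 3·y_fermentation + 2·y_malt = 20 and 5·y_fermentation + 1·y_malt = 13.5.
Solving: y_fermentation = 1, y_malt = 8.5.
pilsner enters the basis when its profit ≥ yᵀa₃ = 1·4 + 8.5·2 = 21.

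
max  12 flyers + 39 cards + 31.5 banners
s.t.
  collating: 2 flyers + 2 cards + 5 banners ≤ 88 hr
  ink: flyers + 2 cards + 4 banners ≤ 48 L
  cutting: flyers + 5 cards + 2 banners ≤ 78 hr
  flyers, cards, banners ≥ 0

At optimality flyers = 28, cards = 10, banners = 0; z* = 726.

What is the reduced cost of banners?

-6.5

At the optimum: collating uses 76 of 88 (slack = 12); ink uses 48 of 48 (binding); cutting uses 78 of 78 (binding).
Since collating is not tight, its dual is 0.
Dual feasibility on the basic columns requires 1·y_ink + 1·y_cutting = 12, 2·y_ink + 5·y_cutting = 39.
→ y_ink = 7 and y_cutting = 5.
Reduced cost of banners: c₃ − yᵀa₃ = 31.5 − (7·4 + 5·2) = 31.5 − 38 = -6.5.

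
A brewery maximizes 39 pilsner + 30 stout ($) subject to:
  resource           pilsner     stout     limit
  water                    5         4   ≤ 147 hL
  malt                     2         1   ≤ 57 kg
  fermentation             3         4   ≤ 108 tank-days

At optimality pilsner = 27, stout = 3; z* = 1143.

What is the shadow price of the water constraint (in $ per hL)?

Check each constraint at x*: water 147/147 (tight); malt 57/57 (tight); fermentation 93/108 (slack 15).
Since fermentation is not tight, its dual is 0.
From A_Bᵀ y = c: 5·y_water + 2·y_malt = 39; 4·y_water + 1·y_malt = 30.
This yields shadow prices y_water = 7, y_malt = 2.
Shadow price of water = 7.

7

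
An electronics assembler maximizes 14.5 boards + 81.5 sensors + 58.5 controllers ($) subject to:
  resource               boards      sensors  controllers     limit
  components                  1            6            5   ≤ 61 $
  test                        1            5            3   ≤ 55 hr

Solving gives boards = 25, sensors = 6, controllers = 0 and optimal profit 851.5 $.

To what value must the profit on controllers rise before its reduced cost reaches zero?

Check each constraint at x*: components 61/61 (tight); test 55/55 (tight).
The binding rows give the dual system: 1·y_components + 1·y_test = 14.5 and 6·y_components + 5·y_test = 81.5.
Solving: y_components = 9, y_test = 5.5.
controllers enters the basis when its profit ≥ yᵀa₃ = 9·5 + 5.5·3 = 61.5.

61.5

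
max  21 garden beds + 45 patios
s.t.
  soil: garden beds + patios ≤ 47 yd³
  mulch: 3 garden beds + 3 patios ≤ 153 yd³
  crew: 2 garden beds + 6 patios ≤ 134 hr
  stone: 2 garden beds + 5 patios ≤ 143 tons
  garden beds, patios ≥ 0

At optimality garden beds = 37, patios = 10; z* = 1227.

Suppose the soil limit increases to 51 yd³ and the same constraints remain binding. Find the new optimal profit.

At the optimum: soil uses 47 of 47 (binding); mulch uses 141 of 153 (slack = 12); crew uses 134 of 134 (binding); stone uses 124 of 143 (slack = 19).
By complementary slackness, y = 0 for the non-binding constraints.
The binding rows give the dual system: 1·y_soil + 2·y_crew = 21 and 1·y_soil + 6·y_crew = 45.
This yields shadow prices y_soil = 9, y_crew = 6.
Δz = y_soil·Δb = 9 × (4) = 36, so new z* = 1227 + 36 = 1263.

1263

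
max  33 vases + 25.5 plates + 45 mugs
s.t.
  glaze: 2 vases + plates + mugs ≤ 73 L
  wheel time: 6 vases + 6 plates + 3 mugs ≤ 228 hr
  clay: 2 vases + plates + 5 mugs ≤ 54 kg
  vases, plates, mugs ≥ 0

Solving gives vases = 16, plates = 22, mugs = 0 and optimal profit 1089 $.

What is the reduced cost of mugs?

At the optimum: glaze uses 54 of 73 (slack = 19); wheel time uses 228 of 228 (binding); clay uses 54 of 54 (binding).
Slack constraints have shadow price 0 (complementary slackness).
Dual feasibility on the basic columns requires 6·y_wheel time + 2·y_clay = 33, 6·y_wheel time + 1·y_clay = 25.5.
Solving: y_wheel time = 3, y_clay = 7.5.
Reduced cost of mugs: c₃ − yᵀa₃ = 45 − (3·3 + 7.5·5) = 45 − 46.5 = -1.5.

-1.5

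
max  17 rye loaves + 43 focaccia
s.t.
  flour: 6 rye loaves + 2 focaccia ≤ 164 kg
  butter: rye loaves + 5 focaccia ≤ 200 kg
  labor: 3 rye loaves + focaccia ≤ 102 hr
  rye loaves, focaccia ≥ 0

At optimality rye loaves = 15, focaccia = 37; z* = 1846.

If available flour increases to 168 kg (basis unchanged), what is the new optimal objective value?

Check each constraint at x*: flour 164/164 (tight); butter 200/200 (tight); labor 82/102 (slack 20).
Since labor is not tight, its dual is 0.
Dual feasibility on the basic columns requires 6·y_flour + 1·y_butter = 17, 2·y_flour + 5·y_butter = 43.
This yields shadow prices y_flour = 1.5, y_butter = 8.
Δz = y_flour·Δb = 1.5 × (4) = 6, so new z* = 1846 + 6 = 1852.

1852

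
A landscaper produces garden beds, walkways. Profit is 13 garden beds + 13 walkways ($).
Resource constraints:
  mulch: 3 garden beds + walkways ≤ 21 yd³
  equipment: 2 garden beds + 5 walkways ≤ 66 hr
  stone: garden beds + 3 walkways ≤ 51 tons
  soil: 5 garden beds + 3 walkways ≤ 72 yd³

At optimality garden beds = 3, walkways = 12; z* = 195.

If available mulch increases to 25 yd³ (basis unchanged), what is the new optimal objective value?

207

Check each constraint at x*: mulch 21/21 (tight); equipment 66/66 (tight); stone 39/51 (slack 12); soil 51/72 (slack 21).
By complementary slackness, y = 0 for the non-binding constraints.
Dual feasibility on the basic columns requires 3·y_mulch + 2·y_equipment = 13, 1·y_mulch + 5·y_equipment = 13.
Solving: y_mulch = 3, y_equipment = 2.
Δz = y_mulch·Δb = 3 × (4) = 12, so new z* = 195 + 12 = 207.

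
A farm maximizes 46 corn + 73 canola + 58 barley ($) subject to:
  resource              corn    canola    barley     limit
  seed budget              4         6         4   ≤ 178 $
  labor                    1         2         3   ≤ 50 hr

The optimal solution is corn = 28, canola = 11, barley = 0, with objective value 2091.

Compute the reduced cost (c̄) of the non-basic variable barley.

-4

Check each constraint at x*: seed budget 178/178 (tight); labor 50/50 (tight).
From A_Bᵀ y = c: 4·y_seed budget + 1·y_labor = 46; 6·y_seed budget + 2·y_labor = 73.
→ y_seed budget = 9.5 and y_labor = 8.
Reduced cost of barley: c₃ − yᵀa₃ = 58 − (9.5·4 + 8·3) = 58 − 62 = -4.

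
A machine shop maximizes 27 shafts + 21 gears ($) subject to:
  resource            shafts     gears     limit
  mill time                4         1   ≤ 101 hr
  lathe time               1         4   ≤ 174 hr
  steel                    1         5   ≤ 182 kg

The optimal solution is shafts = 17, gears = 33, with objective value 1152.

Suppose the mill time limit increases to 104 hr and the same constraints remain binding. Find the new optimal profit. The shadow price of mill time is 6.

Δb = 3, so new z* = 1152 + (6)·(3) = 1152 + 18 = 1170.

1170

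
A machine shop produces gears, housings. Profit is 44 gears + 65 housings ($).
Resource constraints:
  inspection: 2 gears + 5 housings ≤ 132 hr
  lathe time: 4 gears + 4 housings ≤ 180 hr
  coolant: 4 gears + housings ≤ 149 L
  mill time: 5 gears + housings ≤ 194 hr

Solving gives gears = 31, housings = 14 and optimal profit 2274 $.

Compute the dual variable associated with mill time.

0

Check each constraint at x*: inspection 132/132 (tight); lathe time 180/180 (tight); coolant 138/149 (slack 11); mill time 169/194 (slack 25).
By complementary slackness, y = 0 for the non-binding constraints.
The binding rows give the dual system: 2·y_inspection + 4·y_lathe time = 44 and 5·y_inspection + 4·y_lathe time = 65.
This yields shadow prices y_inspection = 7, y_lathe time = 7.5.
Shadow price of mill time = 0.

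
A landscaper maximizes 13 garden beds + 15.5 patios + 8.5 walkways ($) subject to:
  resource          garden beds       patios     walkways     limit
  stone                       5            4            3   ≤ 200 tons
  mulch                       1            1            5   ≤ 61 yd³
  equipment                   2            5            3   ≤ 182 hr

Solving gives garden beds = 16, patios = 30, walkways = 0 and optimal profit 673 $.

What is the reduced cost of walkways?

Binding: stone and equipment. Non-binding: mulch (15 unused).
Since mulch is not tight, its dual is 0.
Dual feasibility on the basic columns requires 5·y_stone + 2·y_equipment = 13, 4·y_stone + 5·y_equipment = 15.5.
This yields shadow prices y_stone = 2, y_equipment = 1.5.
Reduced cost of walkways: c₃ − yᵀa₃ = 8.5 − (2·3 + 1.5·3) = 8.5 − 10.5 = -2.

-2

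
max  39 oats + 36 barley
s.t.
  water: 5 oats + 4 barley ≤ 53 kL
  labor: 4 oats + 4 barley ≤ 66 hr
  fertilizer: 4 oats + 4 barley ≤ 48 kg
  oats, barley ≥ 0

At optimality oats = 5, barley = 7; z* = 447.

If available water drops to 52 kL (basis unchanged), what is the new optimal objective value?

444

Check each constraint at x*: water 53/53 (tight); labor 48/66 (slack 18); fertilizer 48/48 (tight).
By complementary slackness, y = 0 for the non-binding constraint.
From A_Bᵀ y = c: 5·y_water + 4·y_fertilizer = 39; 4·y_water + 4·y_fertilizer = 36.
→ y_water = 3 and y_fertilizer = 6.
Δz = y_water·Δb = 3 × (-1) = -3, so new z* = 447 − 3 = 444.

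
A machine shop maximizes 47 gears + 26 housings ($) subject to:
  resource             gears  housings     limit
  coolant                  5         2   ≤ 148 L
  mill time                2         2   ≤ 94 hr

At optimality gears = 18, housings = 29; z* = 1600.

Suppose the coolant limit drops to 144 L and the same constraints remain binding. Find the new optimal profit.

1572

Both coolant and mill time are binding at x*.
From A_Bᵀ y = c: 5·y_coolant + 2·y_mill time = 47; 2·y_coolant + 2·y_mill time = 26.
This yields shadow prices y_coolant = 7, y_mill time = 6.
Δz = y_coolant·Δb = 7 × (-4) = -28, so new z* = 1600 − 28 = 1572.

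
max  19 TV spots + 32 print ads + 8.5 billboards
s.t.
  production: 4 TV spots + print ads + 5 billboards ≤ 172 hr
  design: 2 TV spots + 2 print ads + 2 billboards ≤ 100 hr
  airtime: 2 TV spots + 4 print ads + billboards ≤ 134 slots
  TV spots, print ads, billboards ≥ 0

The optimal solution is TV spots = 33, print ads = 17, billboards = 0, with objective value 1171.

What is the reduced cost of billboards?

-4

Binding: design and airtime. Non-binding: production (23 unused).
Since production is not tight, its dual is 0.
The binding rows give the dual system: 2·y_design + 2·y_airtime = 19 and 2·y_design + 4·y_airtime = 32.
Solving: y_design = 3, y_airtime = 6.5.
Reduced cost of billboards: c₃ − yᵀa₃ = 8.5 − (3·2 + 6.5·1) = 8.5 − 12.5 = -4.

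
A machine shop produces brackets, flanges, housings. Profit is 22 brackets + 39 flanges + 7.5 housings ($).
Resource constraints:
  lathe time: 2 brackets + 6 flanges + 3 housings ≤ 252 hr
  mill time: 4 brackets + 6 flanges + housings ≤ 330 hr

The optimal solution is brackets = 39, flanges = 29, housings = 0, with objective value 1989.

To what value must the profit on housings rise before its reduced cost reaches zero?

At the optimum: lathe time uses 252 of 252 (binding); mill time uses 330 of 330 (binding).
From A_Bᵀ y = c: 2·y_lathe time + 4·y_mill time = 22; 6·y_lathe time + 6·y_mill time = 39.
→ y_lathe time = 2 and y_mill time = 4.5.
housings enters the basis when its profit ≥ yᵀa₃ = 2·3 + 4.5·1 = 10.5.

10.5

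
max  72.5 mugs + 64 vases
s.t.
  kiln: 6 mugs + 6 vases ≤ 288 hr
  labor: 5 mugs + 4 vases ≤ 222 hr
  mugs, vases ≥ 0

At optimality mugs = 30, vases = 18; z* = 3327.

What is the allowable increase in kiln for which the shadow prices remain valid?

45

Binding constraints: kiln, labor. The basis is B = [[6,6],[5,4]] with det -6.
Per unit increase in kiln, x* moves by d = (-0.6667, 0.8333).
The basis stays optimal until mugs reaches 0; allowable increase = 45 hr.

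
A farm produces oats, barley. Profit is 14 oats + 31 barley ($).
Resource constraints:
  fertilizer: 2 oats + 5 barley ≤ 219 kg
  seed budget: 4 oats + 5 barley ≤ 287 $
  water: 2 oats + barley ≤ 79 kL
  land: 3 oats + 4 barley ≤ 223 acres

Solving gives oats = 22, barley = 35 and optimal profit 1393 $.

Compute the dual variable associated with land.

0

Binding: fertilizer and water. Non-binding: seed budget (24 unused), land (17 unused).
By complementary slackness, y = 0 for the non-binding constraints.
From A_Bᵀ y = c: 2·y_fertilizer + 2·y_water = 14; 5·y_fertilizer + 1·y_water = 31.
Solving: y_fertilizer = 6, y_water = 1.
Shadow price of land = 0.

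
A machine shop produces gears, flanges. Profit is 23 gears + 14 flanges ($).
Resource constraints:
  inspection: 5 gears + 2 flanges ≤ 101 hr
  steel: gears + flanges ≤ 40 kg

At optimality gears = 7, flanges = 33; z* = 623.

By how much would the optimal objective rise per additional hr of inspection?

At the optimum: inspection uses 101 of 101 (binding); steel uses 40 of 40 (binding).
The binding rows give the dual system: 5·y_inspection + 1·y_steel = 23 and 2·y_inspection + 1·y_steel = 14.
→ y_inspection = 3 and y_steel = 8.
Shadow price of inspection = 3.

3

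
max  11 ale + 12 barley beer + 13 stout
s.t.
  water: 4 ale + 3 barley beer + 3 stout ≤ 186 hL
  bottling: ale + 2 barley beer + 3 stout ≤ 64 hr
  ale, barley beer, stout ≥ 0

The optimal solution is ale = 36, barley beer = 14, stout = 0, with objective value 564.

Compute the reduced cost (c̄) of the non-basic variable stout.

Check each constraint at x*: water 186/186 (tight); bottling 64/64 (tight).
Dual feasibility on the basic columns requires 4·y_water + 1·y_bottling = 11, 3·y_water + 2·y_bottling = 12.
Solving: y_water = 2, y_bottling = 3.
Reduced cost of stout: c₃ − yᵀa₃ = 13 − (2·3 + 3·3) = 13 − 15 = -2.

-2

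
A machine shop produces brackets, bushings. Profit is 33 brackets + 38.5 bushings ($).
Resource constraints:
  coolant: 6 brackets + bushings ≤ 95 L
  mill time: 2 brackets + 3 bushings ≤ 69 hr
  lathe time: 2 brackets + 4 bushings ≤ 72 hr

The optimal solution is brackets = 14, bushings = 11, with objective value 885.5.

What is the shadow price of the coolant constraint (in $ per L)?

2.5

At the optimum: coolant uses 95 of 95 (binding); mill time uses 61 of 69 (slack = 8); lathe time uses 72 of 72 (binding).
By complementary slackness, y = 0 for the non-binding constraint.
The binding rows give the dual system: 6·y_coolant + 2·y_lathe time = 33 and 1·y_coolant + 4·y_lathe time = 38.5.
This yields shadow prices y_coolant = 2.5, y_lathe time = 9.
Shadow price of coolant = 2.5.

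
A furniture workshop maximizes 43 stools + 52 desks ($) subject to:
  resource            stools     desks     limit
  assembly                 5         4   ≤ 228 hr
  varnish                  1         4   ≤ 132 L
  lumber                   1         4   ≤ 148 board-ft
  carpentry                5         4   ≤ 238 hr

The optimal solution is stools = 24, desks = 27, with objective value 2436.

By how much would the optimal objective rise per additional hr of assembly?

7.5

Binding: assembly and varnish. Non-binding: lumber (16 unused), carpentry (10 unused).
By complementary slackness, y = 0 for the non-binding constraints.
From A_Bᵀ y = c: 5·y_assembly + 1·y_varnish = 43; 4·y_assembly + 4·y_varnish = 52.
→ y_assembly = 7.5 and y_varnish = 5.5.
Shadow price of assembly = 7.5.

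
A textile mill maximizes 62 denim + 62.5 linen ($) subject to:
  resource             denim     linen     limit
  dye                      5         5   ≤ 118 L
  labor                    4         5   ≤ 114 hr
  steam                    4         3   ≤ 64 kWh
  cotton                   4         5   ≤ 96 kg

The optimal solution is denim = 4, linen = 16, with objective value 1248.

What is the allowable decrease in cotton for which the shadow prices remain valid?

32

Binding constraints: steam, cotton. The basis is B = [[4,3],[4,5]] with det 8.
Per unit decrease in cotton, x* moves by d = (0.375, -0.5).
The basis stays optimal until linen reaches 0; allowable decrease = 32 kg.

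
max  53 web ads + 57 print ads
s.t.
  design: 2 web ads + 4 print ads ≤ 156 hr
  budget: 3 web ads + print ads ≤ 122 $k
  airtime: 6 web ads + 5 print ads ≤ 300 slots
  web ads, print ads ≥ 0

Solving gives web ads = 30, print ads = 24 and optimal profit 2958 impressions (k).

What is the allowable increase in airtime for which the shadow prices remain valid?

11.2

Binding constraints: design, airtime. The basis is B = [[2,4],[6,5]] with det -14.
Per unit increase in airtime, x* moves by d = (0.2857, -0.1429).
The basis stays optimal until budget becomes binding; allowable increase = 11.2 slots.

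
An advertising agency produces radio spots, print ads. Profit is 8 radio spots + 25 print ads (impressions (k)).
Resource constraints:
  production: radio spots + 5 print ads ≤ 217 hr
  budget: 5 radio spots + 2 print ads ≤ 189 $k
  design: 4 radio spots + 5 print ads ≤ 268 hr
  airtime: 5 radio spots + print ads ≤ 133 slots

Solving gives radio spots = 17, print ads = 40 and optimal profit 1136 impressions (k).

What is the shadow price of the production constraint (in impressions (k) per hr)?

Binding: production and design. Non-binding: budget (24 unused), airtime (8 unused).
Since budget, airtime are not tight, their duals are 0.
The binding rows give the dual system: 1·y_production + 4·y_design = 8 and 5·y_production + 5·y_design = 25.
This yields shadow prices y_production = 4, y_design = 1.
Shadow price of production = 4.

4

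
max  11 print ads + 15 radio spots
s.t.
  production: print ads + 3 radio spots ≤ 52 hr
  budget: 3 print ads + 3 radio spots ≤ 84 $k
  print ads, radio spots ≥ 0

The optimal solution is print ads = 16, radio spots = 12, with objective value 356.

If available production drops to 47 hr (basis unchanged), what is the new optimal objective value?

346

Check each constraint at x*: production 52/52 (tight); budget 84/84 (tight).
From A_Bᵀ y = c: 1·y_production + 3·y_budget = 11; 3·y_production + 3·y_budget = 15.
This yields shadow prices y_production = 2, y_budget = 3.
Δz = y_production·Δb = 2 × (-5) = -10, so new z* = 356 − 10 = 346.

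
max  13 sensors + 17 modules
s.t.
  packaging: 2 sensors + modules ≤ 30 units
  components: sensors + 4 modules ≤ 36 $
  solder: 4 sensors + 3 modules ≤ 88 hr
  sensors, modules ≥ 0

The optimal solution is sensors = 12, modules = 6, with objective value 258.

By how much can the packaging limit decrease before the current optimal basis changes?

Binding constraints: packaging, components. The basis is B = [[2,1],[1,4]] with det 7.
Per unit decrease in packaging, x* moves by d = (-0.5714, 0.1429).
The basis stays optimal until sensors reaches 0; allowable decrease = 21 units.

21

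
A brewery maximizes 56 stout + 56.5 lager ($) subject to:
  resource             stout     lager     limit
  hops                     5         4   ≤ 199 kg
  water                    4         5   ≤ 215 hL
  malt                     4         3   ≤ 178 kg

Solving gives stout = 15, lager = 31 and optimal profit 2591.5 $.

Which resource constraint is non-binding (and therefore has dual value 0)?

malt

hops: 199/199 (binding)
water: 215/215 (binding)
malt: 153/178 (slack 25)
By complementary slackness, a constraint with positive slack has shadow price 0 → malt.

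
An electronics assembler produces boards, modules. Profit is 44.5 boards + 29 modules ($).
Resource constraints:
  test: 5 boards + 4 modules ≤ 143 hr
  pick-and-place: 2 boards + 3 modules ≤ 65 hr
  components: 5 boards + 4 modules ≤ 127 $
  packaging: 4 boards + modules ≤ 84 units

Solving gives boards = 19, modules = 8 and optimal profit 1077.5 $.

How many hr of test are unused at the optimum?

16

test used = 5·19 + 4·8 = 127; slack = 143 − 127 = 16.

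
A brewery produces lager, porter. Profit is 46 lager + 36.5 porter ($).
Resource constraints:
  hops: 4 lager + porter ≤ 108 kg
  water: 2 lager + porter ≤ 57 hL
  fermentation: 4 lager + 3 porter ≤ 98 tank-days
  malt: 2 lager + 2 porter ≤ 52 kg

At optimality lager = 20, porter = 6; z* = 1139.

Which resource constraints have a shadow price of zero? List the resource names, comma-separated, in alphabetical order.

hops: 86/108 (slack 22)
water: 46/57 (slack 11)
fermentation: 98/98 (binding)
malt: 52/52 (binding)
By complementary slackness, a constraint with positive slack has shadow price 0 → hops, water.

hops, water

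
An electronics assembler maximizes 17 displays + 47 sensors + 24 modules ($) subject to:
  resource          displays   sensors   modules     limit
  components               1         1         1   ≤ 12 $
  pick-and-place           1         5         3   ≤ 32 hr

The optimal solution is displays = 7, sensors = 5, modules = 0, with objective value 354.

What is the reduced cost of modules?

Both components and pick-and-place are binding at x*.
Dual feasibility on the basic columns requires 1·y_components + 1·y_pick-and-place = 17, 1·y_components + 5·y_pick-and-place = 47.
Solving: y_components = 9.5, y_pick-and-place = 7.5.
Reduced cost of modules: c₃ − yᵀa₃ = 24 − (9.5·1 + 7.5·3) = 24 − 32 = -8.

-8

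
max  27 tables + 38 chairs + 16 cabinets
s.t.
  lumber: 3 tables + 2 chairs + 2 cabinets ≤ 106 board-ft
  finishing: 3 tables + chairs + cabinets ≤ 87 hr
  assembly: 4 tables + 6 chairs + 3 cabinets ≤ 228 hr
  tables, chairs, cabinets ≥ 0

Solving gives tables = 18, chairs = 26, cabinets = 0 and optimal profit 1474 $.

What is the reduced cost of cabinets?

Check each constraint at x*: lumber 106/106 (tight); finishing 80/87 (slack 7); assembly 228/228 (tight).
By complementary slackness, y = 0 for the non-binding constraint.
From A_Bᵀ y = c: 3·y_lumber + 4·y_assembly = 27; 2·y_lumber + 6·y_assembly = 38.
Solving: y_lumber = 1, y_assembly = 6.
Reduced cost of cabinets: c₃ − yᵀa₃ = 16 − (1·2 + 6·3) = 16 − 20 = -4.

-4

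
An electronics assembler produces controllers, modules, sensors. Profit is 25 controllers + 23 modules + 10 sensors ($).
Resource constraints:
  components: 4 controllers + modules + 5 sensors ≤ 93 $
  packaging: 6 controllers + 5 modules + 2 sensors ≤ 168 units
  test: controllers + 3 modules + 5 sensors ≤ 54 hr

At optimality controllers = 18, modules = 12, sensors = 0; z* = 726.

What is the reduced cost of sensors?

Binding: packaging and test. Non-binding: components (9 unused).
Since components is not tight, its dual is 0.
The binding rows give the dual system: 6·y_packaging + 1·y_test = 25 and 5·y_packaging + 3·y_test = 23.
This yields shadow prices y_packaging = 4, y_test = 1.
Reduced cost of sensors: c₃ − yᵀa₃ = 10 − (4·2 + 1·5) = 10 − 13 = -3.

-3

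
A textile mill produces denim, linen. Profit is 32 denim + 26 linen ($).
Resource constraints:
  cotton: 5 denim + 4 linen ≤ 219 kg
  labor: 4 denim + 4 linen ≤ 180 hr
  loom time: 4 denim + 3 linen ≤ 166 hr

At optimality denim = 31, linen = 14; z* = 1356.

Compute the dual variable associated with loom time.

Binding: labor and loom time. Non-binding: cotton (8 unused).
By complementary slackness, y = 0 for the non-binding constraint.
From A_Bᵀ y = c: 4·y_labor + 4·y_loom time = 32; 4·y_labor + 3·y_loom time = 26.
Solving: y_labor = 2, y_loom time = 6.
Shadow price of loom time = 6.

6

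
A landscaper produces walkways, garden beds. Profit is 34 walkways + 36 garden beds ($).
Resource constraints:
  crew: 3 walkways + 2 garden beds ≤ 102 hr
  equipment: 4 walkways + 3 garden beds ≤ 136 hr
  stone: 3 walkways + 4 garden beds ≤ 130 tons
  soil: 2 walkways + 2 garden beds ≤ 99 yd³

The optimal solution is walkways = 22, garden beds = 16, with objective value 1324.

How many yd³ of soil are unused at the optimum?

23

soil used = 2·22 + 2·16 = 76; slack = 99 − 76 = 23.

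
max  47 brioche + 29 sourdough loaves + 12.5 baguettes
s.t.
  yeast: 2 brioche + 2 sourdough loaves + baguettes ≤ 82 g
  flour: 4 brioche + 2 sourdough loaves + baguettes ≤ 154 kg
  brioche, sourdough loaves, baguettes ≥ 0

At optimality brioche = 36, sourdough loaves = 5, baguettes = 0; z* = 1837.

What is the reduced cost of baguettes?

Both yeast and flour are binding at x*.
Dual feasibility on the basic columns requires 2·y_yeast + 4·y_flour = 47, 2·y_yeast + 2·y_flour = 29.
This yields shadow prices y_yeast = 5.5, y_flour = 9.
Reduced cost of baguettes: c₃ − yᵀa₃ = 12.5 − (5.5·1 + 9·1) = 12.5 − 14.5 = -2.

-2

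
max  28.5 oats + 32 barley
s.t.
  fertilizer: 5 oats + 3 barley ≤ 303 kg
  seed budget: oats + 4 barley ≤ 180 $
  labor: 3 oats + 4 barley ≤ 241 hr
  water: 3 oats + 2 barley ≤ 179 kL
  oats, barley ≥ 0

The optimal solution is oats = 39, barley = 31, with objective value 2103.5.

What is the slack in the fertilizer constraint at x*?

fertilizer used = 5·39 + 3·31 = 288; slack = 303 − 288 = 15.

15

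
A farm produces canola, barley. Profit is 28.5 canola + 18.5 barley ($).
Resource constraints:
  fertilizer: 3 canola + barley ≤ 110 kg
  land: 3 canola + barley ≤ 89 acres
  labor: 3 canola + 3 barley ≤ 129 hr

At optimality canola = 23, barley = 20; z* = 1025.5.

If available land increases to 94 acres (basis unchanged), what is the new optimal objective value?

1050.5

At the optimum: fertilizer uses 89 of 110 (slack = 21); land uses 89 of 89 (binding); labor uses 129 of 129 (binding).
Slack constraints have shadow price 0 (complementary slackness).
The binding rows give the dual system: 3·y_land + 3·y_labor = 28.5 and 1·y_land + 3·y_labor = 18.5.
This yields shadow prices y_land = 5, y_labor = 4.5.
Δz = y_land·Δb = 5 × (5) = 25, so new z* = 1025.5 + 25 = 1050.5.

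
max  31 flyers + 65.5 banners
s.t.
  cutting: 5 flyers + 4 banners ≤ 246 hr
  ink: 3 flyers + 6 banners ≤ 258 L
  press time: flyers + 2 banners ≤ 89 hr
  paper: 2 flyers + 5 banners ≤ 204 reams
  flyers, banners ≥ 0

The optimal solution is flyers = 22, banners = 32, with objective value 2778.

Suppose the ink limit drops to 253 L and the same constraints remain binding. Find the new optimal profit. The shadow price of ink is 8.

Δb = -5, so new z* = 2778 + (8)·(-5) = 2778 − 40 = 2738.

2738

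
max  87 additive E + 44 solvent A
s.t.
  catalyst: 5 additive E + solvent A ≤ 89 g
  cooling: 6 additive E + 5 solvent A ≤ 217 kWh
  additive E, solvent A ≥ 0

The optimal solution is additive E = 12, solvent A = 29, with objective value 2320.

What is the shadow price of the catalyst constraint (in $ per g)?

9

Both catalyst and cooling are binding at x*.
The binding rows give the dual system: 5·y_catalyst + 6·y_cooling = 87 and 1·y_catalyst + 5·y_cooling = 44.
Solving: y_catalyst = 9, y_cooling = 7.
Shadow price of catalyst = 9.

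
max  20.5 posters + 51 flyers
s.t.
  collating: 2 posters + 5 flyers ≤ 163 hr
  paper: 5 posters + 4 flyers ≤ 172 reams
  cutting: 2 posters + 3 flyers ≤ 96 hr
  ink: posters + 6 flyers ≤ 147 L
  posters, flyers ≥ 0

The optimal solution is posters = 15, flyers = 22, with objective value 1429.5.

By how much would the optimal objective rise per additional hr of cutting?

Check each constraint at x*: collating 140/163 (slack 23); paper 163/172 (slack 9); cutting 96/96 (tight); ink 147/147 (tight).
By complementary slackness, y = 0 for the non-binding constraints.
The binding rows give the dual system: 2·y_cutting + 1·y_ink = 20.5 and 3·y_cutting + 6·y_ink = 51.
This yields shadow prices y_cutting = 8, y_ink = 4.5.
Shadow price of cutting = 8.

8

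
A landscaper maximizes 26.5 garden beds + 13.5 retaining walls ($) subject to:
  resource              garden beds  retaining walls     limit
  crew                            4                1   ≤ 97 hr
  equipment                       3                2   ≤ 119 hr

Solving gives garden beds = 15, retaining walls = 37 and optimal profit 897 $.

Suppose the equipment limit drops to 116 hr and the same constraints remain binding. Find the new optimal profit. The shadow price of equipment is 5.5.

880.5

Δb = -3, so new z* = 897 + (5.5)·(-3) = 897 − 16.5 = 880.5.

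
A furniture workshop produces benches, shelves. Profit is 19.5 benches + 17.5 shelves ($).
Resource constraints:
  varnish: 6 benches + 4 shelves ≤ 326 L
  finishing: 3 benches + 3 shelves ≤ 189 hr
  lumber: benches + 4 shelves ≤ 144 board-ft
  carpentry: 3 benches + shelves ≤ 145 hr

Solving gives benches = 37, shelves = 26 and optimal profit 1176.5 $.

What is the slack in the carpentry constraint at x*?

8

carpentry used = 3·37 + 1·26 = 137; slack = 145 − 137 = 8.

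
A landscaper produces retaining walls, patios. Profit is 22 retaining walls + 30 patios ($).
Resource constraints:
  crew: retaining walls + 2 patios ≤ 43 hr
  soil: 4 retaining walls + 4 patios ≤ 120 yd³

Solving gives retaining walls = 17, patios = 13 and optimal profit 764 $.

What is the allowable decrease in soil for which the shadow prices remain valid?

34

Binding constraints: crew, soil. The basis is B = [[1,2],[4,4]] with det -4.
Per unit decrease in soil, x* moves by d = (-0.5, 0.25).
The basis stays optimal until retaining walls reaches 0; allowable decrease = 34 yd³.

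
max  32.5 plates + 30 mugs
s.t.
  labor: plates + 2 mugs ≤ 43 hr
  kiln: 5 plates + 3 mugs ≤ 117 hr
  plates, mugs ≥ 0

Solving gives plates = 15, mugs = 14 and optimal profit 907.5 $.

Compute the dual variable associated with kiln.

5

Both labor and kiln are binding at x*.
Dual feasibility on the basic columns requires 1·y_labor + 5·y_kiln = 32.5, 2·y_labor + 3·y_kiln = 30.
Solving: y_labor = 7.5, y_kiln = 5.
Shadow price of kiln = 5.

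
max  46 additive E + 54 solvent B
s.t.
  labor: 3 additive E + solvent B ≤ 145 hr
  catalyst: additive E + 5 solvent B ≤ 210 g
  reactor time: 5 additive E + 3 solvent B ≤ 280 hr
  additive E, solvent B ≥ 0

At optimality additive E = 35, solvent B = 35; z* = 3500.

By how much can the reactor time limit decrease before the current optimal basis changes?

Binding constraints: catalyst, reactor time. The basis is B = [[1,5],[5,3]] with det -22.
Per unit decrease in reactor time, x* moves by d = (-0.2273, 0.0455).
The basis stays optimal until additive E reaches 0; allowable decrease = 154 hr.

154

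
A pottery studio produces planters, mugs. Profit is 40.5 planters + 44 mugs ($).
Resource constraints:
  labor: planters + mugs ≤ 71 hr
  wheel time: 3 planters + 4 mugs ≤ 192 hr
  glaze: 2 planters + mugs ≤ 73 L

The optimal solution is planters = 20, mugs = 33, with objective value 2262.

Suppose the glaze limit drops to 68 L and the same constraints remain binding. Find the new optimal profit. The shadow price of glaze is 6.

2232

Δb = -5, so new z* = 2262 + (6)·(-5) = 2262 − 30 = 2232.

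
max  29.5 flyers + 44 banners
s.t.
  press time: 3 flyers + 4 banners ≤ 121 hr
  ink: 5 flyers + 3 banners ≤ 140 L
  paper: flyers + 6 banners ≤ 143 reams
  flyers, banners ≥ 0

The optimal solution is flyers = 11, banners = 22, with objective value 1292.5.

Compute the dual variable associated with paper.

1

At the optimum: press time uses 121 of 121 (binding); ink uses 121 of 140 (slack = 19); paper uses 143 of 143 (binding).
Slack constraints have shadow price 0 (complementary slackness).
From A_Bᵀ y = c: 3·y_press time + 1·y_paper = 29.5; 4·y_press time + 6·y_paper = 44.
This yields shadow prices y_press time = 9.5, y_paper = 1.
Shadow price of paper = 1.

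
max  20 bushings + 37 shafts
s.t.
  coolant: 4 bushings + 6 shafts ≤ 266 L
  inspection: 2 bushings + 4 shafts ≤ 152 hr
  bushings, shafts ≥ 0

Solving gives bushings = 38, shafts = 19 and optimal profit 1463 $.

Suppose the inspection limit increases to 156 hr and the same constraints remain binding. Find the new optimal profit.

At the optimum: coolant uses 266 of 266 (binding); inspection uses 152 of 152 (binding).
From A_Bᵀ y = c: 4·y_coolant + 2·y_inspection = 20; 6·y_coolant + 4·y_inspection = 37.
→ y_coolant = 1.5 and y_inspection = 7.
Δz = y_inspection·Δb = 7 × (4) = 28, so new z* = 1463 + 28 = 1491.

1491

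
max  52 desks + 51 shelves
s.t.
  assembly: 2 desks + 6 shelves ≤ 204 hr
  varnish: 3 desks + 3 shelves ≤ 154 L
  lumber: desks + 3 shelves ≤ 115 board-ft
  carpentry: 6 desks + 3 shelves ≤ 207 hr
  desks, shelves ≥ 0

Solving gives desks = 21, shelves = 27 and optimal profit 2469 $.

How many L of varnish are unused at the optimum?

varnish used = 3·21 + 3·27 = 144; slack = 154 − 144 = 10.

10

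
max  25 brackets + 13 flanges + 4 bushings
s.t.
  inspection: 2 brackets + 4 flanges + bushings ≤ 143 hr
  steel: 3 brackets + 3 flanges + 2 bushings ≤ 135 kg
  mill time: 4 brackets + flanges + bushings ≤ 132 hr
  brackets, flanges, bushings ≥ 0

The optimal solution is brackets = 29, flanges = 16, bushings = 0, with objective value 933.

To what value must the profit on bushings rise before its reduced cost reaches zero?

10

Check each constraint at x*: inspection 122/143 (slack 21); steel 135/135 (tight); mill time 132/132 (tight).
Since inspection is not tight, its dual is 0.
The binding rows give the dual system: 3·y_steel + 4·y_mill time = 25 and 3·y_steel + 1·y_mill time = 13.
→ y_steel = 3 and y_mill time = 4.
bushings enters the basis when its profit ≥ yᵀa₃ = 3·2 + 4·1 = 10.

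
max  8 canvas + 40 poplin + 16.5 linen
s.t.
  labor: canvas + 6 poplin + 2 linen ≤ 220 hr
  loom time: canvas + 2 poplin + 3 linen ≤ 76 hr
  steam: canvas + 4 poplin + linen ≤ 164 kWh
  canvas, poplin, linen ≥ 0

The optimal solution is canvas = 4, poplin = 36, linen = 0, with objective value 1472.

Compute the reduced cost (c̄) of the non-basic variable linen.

-1.5

Binding: labor and loom time. Non-binding: steam (16 unused).
By complementary slackness, y = 0 for the non-binding constraint.
From A_Bᵀ y = c: 1·y_labor + 1·y_loom time = 8; 6·y_labor + 2·y_loom time = 40.
Solving: y_labor = 6, y_loom time = 2.
Reduced cost of linen: c₃ − yᵀa₃ = 16.5 − (6·2 + 2·3) = 16.5 − 18 = -1.5.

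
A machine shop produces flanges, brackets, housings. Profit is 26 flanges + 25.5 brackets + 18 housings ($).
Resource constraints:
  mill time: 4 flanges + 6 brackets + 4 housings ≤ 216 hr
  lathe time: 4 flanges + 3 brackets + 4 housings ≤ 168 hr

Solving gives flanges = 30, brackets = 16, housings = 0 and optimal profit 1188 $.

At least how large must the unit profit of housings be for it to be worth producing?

Check each constraint at x*: mill time 216/216 (tight); lathe time 168/168 (tight).
From A_Bᵀ y = c: 4·y_mill time + 4·y_lathe time = 26; 6·y_mill time + 3·y_lathe time = 25.5.
This yields shadow prices y_mill time = 2, y_lathe time = 4.5.
housings enters the basis when its profit ≥ yᵀa₃ = 2·4 + 4.5·4 = 26.

26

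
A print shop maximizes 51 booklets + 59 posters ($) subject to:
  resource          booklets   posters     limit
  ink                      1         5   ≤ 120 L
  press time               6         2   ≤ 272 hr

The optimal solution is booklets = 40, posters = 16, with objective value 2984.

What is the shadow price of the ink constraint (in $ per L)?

Check each constraint at x*: ink 120/120 (tight); press time 272/272 (tight).
From A_Bᵀ y = c: 1·y_ink + 6·y_press time = 51; 5·y_ink + 2·y_press time = 59.
Solving: y_ink = 9, y_press time = 7.
Shadow price of ink = 9.

9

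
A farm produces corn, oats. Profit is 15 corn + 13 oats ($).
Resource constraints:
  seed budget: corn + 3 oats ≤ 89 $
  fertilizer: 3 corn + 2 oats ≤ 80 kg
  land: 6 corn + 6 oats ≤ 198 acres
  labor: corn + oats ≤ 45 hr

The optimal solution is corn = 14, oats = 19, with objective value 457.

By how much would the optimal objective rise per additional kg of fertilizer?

2

Check each constraint at x*: seed budget 71/89 (slack 18); fertilizer 80/80 (tight); land 198/198 (tight); labor 33/45 (slack 12).
Since seed budget, labor are not tight, their duals are 0.
From A_Bᵀ y = c: 3·y_fertilizer + 6·y_land = 15; 2·y_fertilizer + 6·y_land = 13.
Solving: y_fertilizer = 2, y_land = 1.5.
Shadow price of fertilizer = 2.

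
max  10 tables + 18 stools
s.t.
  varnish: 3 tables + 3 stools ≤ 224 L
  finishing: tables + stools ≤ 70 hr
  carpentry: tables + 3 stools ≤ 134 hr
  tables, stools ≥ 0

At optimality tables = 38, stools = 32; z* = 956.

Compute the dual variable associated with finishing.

6

Binding: finishing and carpentry. Non-binding: varnish (14 unused).
Since varnish is not tight, its dual is 0.
Dual feasibility on the basic columns requires 1·y_finishing + 1·y_carpentry = 10, 1·y_finishing + 3·y_carpentry = 18.
This yields shadow prices y_finishing = 6, y_carpentry = 4.
Shadow price of finishing = 6.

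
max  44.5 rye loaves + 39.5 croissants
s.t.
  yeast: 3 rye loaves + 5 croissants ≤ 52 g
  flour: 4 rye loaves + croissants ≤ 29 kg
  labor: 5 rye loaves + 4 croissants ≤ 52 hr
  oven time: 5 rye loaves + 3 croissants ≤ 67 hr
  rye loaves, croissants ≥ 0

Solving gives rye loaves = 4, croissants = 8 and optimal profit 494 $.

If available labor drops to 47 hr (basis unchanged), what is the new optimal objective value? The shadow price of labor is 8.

Δb = -5, so new z* = 494 + (8)·(-5) = 494 − 40 = 454.

454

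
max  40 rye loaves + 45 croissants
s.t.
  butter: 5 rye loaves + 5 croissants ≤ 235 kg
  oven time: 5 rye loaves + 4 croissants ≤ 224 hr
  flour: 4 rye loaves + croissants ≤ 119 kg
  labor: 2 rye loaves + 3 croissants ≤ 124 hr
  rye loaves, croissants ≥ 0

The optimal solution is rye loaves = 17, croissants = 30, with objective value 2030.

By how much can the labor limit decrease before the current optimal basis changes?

7

Binding constraints: butter, labor. The basis is B = [[5,5],[2,3]] with det 5.
Per unit decrease in labor, x* moves by d = (1, -1).
The basis stays optimal until flour becomes binding; allowable decrease = 7 hr.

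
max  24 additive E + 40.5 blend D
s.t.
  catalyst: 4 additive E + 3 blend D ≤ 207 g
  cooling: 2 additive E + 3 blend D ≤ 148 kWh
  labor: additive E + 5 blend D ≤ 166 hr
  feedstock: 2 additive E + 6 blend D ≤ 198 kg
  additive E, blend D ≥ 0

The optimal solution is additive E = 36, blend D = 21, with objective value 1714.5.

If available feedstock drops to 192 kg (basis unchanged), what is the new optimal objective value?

Check each constraint at x*: catalyst 207/207 (tight); cooling 135/148 (slack 13); labor 141/166 (slack 25); feedstock 198/198 (tight).
Since cooling, labor are not tight, their duals are 0.
Dual feasibility on the basic columns requires 4·y_catalyst + 2·y_feedstock = 24, 3·y_catalyst + 6·y_feedstock = 40.5.
Solving: y_catalyst = 3.5, y_feedstock = 5.
Δz = y_feedstock·Δb = 5 × (-6) = -30, so new z* = 1714.5 − 30 = 1684.5.

1684.5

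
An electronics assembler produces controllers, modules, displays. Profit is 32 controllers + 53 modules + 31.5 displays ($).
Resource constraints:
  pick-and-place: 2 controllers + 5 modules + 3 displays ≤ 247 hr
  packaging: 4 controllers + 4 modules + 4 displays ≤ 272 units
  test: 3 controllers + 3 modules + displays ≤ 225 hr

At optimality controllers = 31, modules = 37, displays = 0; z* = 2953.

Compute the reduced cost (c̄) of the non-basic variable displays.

-7.5

Binding: pick-and-place and packaging. Non-binding: test (21 unused).
Slack constraints have shadow price 0 (complementary slackness).
From A_Bᵀ y = c: 2·y_pick-and-place + 4·y_packaging = 32; 5·y_pick-and-place + 4·y_packaging = 53.
Solving: y_pick-and-place = 7, y_packaging = 4.5.
Reduced cost of displays: c₃ − yᵀa₃ = 31.5 − (7·3 + 4.5·4) = 31.5 − 39 = -7.5.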